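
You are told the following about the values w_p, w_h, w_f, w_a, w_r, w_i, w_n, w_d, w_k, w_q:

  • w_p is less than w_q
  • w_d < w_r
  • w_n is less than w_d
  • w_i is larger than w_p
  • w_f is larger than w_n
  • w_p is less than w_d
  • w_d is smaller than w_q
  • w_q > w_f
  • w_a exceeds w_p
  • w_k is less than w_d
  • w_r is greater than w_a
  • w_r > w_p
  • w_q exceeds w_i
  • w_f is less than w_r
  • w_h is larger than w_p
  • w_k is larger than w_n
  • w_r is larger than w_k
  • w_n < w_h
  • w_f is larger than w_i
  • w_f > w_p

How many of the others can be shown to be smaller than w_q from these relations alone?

6

The elements the relations force below w_q are w_n, w_k, w_p, w_i, w_d, w_f — no chain reaches any other.
That is 6.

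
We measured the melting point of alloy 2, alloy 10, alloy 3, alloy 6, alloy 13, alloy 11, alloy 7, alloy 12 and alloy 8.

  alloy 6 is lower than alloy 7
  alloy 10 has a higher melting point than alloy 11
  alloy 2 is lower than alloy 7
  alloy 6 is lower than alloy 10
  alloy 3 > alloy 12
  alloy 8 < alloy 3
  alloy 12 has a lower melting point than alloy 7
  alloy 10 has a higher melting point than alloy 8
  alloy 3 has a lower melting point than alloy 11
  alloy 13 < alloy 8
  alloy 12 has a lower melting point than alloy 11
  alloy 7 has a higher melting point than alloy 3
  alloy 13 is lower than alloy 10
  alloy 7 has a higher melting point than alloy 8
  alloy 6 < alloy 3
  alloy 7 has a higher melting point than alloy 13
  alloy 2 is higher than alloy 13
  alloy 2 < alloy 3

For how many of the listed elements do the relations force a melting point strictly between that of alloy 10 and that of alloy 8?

The relations place alloy 8 below alloy 10. An element lies strictly between them when it is forced above alloy 8 and also forced below alloy 10.
Above alloy 8: {alloy 3, alloy 11, alloy 7}. Below alloy 10: {alloy 6, alloy 13, alloy 2, alloy 12, alloy 3, alloy 11}.
Intersection: {alloy 3, alloy 11} — 2.

2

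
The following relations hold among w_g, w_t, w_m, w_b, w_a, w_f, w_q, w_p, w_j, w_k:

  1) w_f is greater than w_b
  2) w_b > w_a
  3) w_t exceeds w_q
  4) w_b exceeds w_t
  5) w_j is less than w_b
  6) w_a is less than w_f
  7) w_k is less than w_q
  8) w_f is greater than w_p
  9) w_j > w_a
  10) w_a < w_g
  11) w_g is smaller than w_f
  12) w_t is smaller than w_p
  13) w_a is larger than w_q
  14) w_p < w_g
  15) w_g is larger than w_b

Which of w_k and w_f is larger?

w_k < w_q < w_a < w_j < w_b < w_g < w_f, by transitivity through w_q, w_a, w_j, w_b, w_g.
So w_k < w_f; w_f is the larger of the two.

w_f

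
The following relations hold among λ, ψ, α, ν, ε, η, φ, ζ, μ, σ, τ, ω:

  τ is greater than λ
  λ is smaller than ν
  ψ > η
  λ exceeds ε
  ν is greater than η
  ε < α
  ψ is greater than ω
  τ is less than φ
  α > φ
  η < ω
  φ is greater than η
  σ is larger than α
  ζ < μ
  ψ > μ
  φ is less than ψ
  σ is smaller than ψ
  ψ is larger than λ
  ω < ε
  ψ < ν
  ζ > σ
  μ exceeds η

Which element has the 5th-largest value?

σ

Piecing the relations together gives one ordering: η < ω < ε < λ < τ < φ < α < σ < ζ < μ < ψ < ν.
The 5th largest is σ.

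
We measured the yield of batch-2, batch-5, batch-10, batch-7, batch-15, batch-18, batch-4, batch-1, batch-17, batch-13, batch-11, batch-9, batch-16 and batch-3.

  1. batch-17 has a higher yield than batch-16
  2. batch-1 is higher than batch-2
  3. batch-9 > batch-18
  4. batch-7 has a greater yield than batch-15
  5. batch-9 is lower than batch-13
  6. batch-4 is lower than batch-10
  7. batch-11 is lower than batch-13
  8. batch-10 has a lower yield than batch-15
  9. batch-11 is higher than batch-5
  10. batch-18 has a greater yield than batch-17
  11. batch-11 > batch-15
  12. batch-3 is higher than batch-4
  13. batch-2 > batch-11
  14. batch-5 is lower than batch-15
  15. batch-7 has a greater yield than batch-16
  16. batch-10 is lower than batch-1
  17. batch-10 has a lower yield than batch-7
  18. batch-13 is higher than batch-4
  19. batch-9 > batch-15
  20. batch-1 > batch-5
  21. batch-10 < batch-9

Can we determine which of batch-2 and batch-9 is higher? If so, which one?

Following every chain through batch-2: above batch-2 we get batch-1; below batch-2 we get batch-4, batch-10, batch-5, batch-15, batch-11.
batch-9 is not reached, and no chain runs the other way from batch-9 to batch-2.
So the given relations leave the order of batch-2 and batch-9 undetermined.

undetermined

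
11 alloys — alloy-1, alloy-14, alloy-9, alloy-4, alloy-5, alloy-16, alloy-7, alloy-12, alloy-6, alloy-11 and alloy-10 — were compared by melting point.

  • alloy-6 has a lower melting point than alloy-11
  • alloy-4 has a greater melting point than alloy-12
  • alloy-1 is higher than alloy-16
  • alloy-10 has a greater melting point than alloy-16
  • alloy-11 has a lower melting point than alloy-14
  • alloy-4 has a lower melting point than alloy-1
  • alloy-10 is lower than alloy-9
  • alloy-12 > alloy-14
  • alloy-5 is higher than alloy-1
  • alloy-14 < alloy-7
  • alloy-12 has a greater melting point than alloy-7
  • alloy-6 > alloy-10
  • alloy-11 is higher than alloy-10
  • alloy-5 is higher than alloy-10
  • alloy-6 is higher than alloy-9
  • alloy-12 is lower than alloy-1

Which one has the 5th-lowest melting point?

The consecutive relations fix a unique order: alloy-16 < alloy-10 < alloy-9 < alloy-6 < alloy-11 < alloy-14 < alloy-7 < alloy-12 < alloy-4 < alloy-1 < alloy-5.
Counting 5 from the smallest end gives alloy-11.

alloy-11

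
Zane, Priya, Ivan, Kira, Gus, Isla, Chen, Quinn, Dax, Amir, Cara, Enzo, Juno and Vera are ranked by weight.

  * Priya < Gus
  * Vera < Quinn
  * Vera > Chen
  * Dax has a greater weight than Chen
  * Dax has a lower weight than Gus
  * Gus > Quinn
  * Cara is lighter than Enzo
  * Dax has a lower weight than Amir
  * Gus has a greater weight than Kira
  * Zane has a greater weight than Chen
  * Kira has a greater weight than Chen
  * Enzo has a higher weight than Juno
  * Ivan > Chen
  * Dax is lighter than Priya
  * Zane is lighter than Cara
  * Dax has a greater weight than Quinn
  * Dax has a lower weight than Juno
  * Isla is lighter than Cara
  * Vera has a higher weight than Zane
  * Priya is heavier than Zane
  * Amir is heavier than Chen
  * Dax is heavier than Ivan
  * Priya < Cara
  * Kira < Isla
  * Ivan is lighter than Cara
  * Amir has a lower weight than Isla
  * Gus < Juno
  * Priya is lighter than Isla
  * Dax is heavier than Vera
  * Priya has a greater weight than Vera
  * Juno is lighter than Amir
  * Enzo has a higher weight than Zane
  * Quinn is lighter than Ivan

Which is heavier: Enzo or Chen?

Enzo

Chen < Zane and Zane < Vera give Chen < Vera.
With Vera < Quinn: Chen < Zane < Vera < Quinn.
Then Quinn < Ivan extends the chain to Ivan.
With Ivan < Dax: Chen < Zane < Vera < Quinn < Ivan < Dax.
With Dax < Priya: Chen < Zane < Vera < Quinn < Ivan < Dax < Priya.
With Priya < Gus: Chen < Zane < Vera < Quinn < Ivan < Dax < Priya < Gus.
With Gus < Juno: Chen < Zane < Vera < Quinn < Ivan < Dax < Priya < Gus < Juno.
Then Juno < Amir extends the chain to Amir.
Then Amir < Isla extends the chain to Isla.
Then Isla < Cara extends the chain to Cara.
With Cara < Enzo: Chen < Zane < Vera < Quinn < Ivan < Dax < Priya < Gus < Juno < Amir < Isla < Cara < Enzo.
So Chen < Enzo; Enzo is the heavier of the two.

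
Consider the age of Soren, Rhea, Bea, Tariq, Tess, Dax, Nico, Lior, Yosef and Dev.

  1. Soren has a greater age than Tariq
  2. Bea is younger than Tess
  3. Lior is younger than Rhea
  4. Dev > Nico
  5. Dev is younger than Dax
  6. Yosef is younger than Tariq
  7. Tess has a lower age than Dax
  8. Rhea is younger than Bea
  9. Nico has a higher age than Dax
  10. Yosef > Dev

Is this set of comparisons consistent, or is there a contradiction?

Chaining the given relations yields Dax < Nico < Dev, so Dax < Dev. But one relation states Dev < Dax. These cannot both hold.

inconsistent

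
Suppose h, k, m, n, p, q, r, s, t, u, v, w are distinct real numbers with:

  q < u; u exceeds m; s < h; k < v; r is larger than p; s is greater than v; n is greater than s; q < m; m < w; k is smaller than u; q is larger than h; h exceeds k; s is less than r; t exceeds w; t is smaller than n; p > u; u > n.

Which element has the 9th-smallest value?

The consecutive relations fix a unique order: k < v < s < h < q < m < w < t < n < u < p < r.
The 9th smallest is n.

n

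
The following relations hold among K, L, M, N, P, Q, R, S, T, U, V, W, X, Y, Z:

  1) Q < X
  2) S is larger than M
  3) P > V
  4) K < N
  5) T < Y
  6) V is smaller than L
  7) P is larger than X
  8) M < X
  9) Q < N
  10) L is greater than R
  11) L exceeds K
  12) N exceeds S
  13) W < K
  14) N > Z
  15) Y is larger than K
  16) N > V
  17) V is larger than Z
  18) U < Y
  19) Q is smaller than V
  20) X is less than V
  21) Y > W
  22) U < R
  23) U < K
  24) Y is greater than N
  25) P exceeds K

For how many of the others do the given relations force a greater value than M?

7

The elements the relations force above M are X, V, S, P, N, Y, L — no chain reaches any other.
That is 7.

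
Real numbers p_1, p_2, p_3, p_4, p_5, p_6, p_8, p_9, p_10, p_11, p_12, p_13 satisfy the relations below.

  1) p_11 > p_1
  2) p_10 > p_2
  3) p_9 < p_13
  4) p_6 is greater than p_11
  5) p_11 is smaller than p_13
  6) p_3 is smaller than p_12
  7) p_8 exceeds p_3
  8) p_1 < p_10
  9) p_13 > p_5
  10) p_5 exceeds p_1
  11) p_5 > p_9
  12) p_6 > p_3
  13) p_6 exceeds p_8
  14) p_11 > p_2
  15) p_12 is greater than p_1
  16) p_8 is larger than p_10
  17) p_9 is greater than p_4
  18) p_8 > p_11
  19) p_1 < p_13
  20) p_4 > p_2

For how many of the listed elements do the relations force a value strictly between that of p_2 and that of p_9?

1

The relations place p_2 below p_9. An element lies strictly between them when it is forced above p_2 and also forced below p_9.
Above p_2: {p_11, p_10, p_4, p_8, p_5, p_6, p_13}. Below p_9: {p_4}.
Intersection: {p_4} — 1.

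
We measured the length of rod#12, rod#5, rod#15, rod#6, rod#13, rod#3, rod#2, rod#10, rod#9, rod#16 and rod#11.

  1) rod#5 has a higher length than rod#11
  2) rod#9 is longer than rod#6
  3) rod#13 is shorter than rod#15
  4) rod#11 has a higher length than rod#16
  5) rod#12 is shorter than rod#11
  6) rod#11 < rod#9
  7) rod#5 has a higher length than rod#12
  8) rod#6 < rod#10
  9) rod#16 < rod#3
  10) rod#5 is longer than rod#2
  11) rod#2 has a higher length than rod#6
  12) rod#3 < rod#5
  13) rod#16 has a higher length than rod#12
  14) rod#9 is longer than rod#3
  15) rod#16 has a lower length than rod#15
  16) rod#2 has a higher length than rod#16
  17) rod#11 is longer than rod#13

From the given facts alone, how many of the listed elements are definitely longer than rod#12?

7

Directly above rod#12: rod#16, rod#11, rod#5.
One step further: rod#3, rod#2, rod#15, rod#9 (7 so far).
No other element is forced above rod#12 by the given relations, so the count is 7.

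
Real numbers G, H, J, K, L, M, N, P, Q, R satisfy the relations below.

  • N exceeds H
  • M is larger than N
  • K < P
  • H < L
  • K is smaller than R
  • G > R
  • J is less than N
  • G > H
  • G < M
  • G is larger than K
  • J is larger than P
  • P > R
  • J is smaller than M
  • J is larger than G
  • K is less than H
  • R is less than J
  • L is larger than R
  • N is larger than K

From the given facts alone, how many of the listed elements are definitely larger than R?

6

From R the given relations immediately reach G, P, J, L.
From those, N, M — 6 in total.
No other element is forced above R by the given relations, so the count is 6.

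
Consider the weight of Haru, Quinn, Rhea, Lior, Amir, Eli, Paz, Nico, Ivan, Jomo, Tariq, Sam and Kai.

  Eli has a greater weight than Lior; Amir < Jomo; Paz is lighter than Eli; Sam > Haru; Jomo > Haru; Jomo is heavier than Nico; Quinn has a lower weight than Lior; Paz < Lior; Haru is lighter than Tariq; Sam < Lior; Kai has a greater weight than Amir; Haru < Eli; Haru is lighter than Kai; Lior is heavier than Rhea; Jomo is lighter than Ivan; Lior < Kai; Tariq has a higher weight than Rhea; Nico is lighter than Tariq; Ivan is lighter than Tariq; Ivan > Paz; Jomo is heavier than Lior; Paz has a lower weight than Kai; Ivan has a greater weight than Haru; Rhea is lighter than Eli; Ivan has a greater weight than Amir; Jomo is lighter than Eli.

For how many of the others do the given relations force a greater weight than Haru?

The elements the relations force above Haru are Sam, Lior, Jomo, Ivan, Tariq, Eli, Kai — no chain reaches any other.
That is 7.

7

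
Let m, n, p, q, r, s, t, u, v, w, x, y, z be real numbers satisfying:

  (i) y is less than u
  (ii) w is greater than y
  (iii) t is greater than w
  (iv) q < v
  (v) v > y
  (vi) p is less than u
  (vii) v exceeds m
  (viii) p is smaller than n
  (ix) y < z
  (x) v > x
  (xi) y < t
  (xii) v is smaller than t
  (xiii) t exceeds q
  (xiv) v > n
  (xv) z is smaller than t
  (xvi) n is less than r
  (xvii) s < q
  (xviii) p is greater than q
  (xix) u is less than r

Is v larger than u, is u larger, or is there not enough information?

undetermined

Following every chain through v: above v we get t; below v we get m, s, x, q, p, y, n.
u is not reached, and no chain runs the other way from u to v.
So the given relations leave the order of v and u undetermined.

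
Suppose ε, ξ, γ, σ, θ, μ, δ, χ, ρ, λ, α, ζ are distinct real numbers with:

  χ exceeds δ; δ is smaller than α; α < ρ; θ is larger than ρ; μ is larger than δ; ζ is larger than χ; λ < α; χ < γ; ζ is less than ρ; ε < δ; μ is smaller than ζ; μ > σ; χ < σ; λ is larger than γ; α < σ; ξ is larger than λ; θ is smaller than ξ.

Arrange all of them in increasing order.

ε < δ < χ < γ < λ < α < σ < μ < ζ < ρ < θ < ξ

Nothing is placed below ε, so it is least; from there ε < δ; δ < χ; χ < γ; γ < λ; λ < α; α < σ; σ < μ; μ < ζ; ζ < ρ; ρ < θ; θ < ξ, each given directly.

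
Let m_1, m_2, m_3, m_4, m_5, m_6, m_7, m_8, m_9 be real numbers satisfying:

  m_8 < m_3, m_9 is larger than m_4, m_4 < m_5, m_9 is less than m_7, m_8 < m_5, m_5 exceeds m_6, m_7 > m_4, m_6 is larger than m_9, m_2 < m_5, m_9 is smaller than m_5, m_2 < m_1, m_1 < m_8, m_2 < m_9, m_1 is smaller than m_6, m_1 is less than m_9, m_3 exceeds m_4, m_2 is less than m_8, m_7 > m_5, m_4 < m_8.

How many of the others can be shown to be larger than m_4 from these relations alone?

From m_4 the given relations immediately reach m_8, m_9, m_5, m_3, m_7.
From those, m_6 — 6 in total.
No other element is forced above m_4 by the given relations, so the count is 6.

6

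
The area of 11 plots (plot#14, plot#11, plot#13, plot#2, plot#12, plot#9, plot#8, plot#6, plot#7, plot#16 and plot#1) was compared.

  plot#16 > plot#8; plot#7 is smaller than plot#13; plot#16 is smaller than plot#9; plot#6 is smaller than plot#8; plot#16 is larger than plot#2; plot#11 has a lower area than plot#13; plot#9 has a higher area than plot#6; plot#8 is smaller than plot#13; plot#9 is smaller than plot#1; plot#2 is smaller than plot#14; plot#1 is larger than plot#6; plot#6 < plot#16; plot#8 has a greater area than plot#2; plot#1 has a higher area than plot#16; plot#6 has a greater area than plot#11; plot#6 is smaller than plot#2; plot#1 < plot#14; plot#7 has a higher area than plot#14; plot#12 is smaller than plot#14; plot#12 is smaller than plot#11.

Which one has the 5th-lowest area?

Chaining the given pairs: plot#12 < plot#11 < plot#6 < plot#2 < plot#8 < plot#16 < plot#9 < plot#1 < plot#14 < plot#7 < plot#13.
The 5th smallest is plot#8.

plot#8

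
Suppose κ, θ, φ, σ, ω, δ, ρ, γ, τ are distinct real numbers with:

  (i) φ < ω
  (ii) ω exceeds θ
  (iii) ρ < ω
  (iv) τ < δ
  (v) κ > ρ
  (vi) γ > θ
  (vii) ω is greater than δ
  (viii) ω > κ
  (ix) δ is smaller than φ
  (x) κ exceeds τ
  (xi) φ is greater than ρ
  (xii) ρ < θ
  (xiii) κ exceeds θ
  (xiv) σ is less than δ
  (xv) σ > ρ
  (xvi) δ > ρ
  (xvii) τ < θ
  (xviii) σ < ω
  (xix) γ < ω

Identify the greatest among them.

ω

ρ is not greatest since ρ < σ; τ is not greatest since τ < θ; σ is not greatest since σ < ω; θ is not greatest since θ < κ; δ is not greatest since δ < φ; γ is not greatest since γ < ω; φ is not greatest since φ < ω; κ is not greatest since κ < ω.
Only ω has nothing above it, so ω is the greatest.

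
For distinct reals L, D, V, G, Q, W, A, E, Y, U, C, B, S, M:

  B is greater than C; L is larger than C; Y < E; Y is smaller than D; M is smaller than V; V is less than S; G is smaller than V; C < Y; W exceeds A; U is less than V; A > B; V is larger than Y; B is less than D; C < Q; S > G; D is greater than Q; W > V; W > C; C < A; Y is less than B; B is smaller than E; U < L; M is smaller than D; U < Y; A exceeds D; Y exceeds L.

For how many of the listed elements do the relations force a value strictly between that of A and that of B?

Chaining upward from B reaches: D, W, E.
Chaining downward from A reaches: C, U, L, Y, M, Q, D.
Strictly between B and A are those in both lists: D — 1 element.

1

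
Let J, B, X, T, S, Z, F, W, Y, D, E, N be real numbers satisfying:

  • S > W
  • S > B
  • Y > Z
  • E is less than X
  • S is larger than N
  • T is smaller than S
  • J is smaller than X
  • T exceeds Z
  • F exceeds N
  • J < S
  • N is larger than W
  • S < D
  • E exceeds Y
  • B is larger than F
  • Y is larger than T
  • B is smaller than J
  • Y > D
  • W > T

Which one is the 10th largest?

Chaining the given pairs: Z < T < W < N < F < B < J < S < D < Y < E < X.
The 10th largest is W.

W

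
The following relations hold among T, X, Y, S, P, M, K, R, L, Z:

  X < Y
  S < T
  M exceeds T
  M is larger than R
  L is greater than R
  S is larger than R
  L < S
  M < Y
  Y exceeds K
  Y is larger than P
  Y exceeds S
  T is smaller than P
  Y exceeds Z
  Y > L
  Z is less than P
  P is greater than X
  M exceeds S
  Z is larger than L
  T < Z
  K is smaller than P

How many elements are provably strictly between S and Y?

The relations place S below Y. An element lies strictly between them when it is forced above S and also forced below Y.
Above S: {T, M, Z, P}. Below Y: {R, L, K, X, T, M, Z, P}.
Intersection: {T, M, Z, P} — 4.

4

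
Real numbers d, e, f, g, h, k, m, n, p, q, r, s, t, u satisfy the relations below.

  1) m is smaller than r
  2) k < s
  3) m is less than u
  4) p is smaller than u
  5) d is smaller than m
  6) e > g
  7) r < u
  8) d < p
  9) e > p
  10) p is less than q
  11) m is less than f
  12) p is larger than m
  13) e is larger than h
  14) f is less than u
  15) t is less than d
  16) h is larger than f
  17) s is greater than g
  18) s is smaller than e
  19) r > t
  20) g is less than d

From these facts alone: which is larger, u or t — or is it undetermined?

t < d and d < m give t < m.
With m < p: t < d < m < p.
With p < u: t < d < m < p < u.
So u is larger.

u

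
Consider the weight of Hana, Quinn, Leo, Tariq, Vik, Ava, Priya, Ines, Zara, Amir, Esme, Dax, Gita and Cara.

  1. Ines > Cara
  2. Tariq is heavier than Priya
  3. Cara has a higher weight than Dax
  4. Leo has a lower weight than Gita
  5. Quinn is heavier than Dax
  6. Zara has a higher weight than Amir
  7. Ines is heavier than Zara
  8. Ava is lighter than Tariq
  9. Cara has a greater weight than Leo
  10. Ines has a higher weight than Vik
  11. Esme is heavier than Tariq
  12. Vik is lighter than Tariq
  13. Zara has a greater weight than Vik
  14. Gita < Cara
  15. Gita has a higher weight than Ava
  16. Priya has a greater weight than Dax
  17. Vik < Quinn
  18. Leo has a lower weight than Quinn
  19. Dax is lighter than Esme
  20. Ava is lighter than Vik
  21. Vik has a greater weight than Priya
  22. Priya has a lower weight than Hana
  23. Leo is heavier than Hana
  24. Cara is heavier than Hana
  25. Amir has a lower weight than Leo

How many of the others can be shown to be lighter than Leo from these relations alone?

4

From Leo the given relations immediately reach Amir, Hana.
From those, Priya — 3 in total.
From those, Dax — 4 in total.
Nothing else is reachable below Leo; 4 in all.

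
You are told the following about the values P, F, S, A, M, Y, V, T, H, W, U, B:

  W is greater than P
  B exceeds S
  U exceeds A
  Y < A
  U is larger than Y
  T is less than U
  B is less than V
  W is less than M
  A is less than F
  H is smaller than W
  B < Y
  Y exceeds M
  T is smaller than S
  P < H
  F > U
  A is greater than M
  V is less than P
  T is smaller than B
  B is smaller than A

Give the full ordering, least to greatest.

Nothing is placed below T, so it is least; from there T < S; S < B; B < V; V < P; P < H; H < W; W < M; M < Y; Y < A; A < U; U < F, each given directly.

T < S < B < V < P < H < W < M < Y < A < U < F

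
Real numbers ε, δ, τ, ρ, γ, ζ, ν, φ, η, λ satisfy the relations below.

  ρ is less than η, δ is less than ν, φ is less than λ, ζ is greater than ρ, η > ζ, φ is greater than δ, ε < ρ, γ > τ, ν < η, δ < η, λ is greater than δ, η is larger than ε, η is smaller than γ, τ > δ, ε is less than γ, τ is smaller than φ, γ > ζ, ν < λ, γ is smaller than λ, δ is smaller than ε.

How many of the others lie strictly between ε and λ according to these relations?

4

Chaining upward from ε reaches: ρ, ζ, η, γ.
Chaining downward from λ reaches: δ, ν, ρ, ζ, τ, η, γ, φ.
Strictly between ε and λ are those in both lists: ρ, ζ, η, γ — 4 elements.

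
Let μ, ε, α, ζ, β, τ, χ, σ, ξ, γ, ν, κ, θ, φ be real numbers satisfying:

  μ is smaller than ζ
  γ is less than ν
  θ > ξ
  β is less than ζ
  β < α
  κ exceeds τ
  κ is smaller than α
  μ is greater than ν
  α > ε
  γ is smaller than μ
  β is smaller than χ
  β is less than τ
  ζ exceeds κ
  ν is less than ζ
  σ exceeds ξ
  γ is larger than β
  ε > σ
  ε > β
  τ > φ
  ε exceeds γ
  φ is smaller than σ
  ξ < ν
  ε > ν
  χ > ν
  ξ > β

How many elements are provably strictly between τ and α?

Chaining upward from τ reaches: κ, ζ.
Chaining downward from α reaches: β, γ, ξ, ν, φ, σ, κ, ε.
Strictly between τ and α are those in both lists: κ — 1 element.

1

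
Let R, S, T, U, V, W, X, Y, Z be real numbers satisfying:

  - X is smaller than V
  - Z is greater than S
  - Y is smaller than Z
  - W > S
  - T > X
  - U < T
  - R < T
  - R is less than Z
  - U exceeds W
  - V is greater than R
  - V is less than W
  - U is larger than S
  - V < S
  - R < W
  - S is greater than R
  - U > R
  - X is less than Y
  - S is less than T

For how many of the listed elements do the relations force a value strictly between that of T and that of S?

Chaining upward from S reaches: Z, W, U.
Chaining downward from T reaches: X, R, V, W, U.
Strictly between S and T are those in both lists: W, U — 2 elements.

2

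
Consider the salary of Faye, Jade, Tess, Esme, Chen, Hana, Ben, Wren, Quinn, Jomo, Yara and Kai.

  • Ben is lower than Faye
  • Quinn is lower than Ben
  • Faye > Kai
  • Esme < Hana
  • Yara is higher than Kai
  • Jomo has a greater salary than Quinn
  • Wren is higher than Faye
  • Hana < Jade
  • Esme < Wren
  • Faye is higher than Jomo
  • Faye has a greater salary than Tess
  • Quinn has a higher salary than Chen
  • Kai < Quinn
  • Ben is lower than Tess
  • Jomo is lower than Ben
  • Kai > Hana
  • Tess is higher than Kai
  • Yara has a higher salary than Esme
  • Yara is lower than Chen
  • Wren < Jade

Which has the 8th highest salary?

Chen

Piecing the relations together gives one ordering: Esme < Hana < Kai < Yara < Chen < Quinn < Jomo < Ben < Tess < Faye < Wren < Jade.
Counting 8 from the largest end gives Chen.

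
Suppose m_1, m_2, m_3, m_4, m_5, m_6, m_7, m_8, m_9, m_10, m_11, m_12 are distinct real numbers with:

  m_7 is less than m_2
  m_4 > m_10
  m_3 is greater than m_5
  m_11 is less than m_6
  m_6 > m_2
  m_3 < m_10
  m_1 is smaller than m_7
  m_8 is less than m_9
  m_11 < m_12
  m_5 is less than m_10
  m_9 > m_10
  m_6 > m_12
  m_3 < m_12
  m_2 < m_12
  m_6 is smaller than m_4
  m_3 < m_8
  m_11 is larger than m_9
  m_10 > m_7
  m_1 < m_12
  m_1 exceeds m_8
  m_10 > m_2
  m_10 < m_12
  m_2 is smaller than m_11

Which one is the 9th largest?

m_1

Piecing the relations together gives one ordering: m_5 < m_3 < m_8 < m_1 < m_7 < m_2 < m_10 < m_9 < m_11 < m_12 < m_6 < m_4.
Counting 9 from the largest end gives m_1.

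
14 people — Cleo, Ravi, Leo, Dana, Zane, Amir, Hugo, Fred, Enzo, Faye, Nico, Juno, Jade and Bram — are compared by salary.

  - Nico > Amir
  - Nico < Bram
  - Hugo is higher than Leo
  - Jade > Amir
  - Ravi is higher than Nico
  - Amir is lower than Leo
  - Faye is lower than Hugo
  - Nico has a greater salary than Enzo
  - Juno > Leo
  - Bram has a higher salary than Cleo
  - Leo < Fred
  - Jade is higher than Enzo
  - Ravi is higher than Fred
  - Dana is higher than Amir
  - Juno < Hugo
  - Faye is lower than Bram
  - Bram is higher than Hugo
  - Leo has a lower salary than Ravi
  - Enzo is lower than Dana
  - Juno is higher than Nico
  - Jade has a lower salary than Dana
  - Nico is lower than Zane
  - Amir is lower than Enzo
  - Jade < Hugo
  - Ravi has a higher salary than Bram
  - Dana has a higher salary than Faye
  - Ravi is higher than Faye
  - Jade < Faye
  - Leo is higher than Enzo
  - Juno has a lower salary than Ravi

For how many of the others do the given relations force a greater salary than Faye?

4

Directly above Faye: Dana, Hugo, Bram, Ravi.
No other element is forced above Faye by the given relations, so the count is 4.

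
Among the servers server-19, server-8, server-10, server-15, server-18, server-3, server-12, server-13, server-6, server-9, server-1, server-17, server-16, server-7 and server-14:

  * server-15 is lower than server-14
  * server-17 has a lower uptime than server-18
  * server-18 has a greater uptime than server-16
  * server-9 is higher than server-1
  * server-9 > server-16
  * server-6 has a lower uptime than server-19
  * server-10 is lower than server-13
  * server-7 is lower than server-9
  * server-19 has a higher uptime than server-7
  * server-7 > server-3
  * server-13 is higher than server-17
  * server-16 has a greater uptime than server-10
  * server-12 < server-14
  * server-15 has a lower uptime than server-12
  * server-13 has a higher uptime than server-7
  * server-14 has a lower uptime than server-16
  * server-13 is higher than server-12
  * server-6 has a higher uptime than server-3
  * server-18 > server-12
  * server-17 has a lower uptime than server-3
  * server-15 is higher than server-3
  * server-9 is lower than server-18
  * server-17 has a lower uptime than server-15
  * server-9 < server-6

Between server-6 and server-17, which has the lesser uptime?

server-17

The relevant relations are server-17 < server-3; server-3 < server-15; server-15 < server-12; server-12 < server-14; server-14 < server-16; server-16 < server-9; server-9 < server-6.
Together: server-17 < server-3 < server-15 < server-12 < server-14 < server-16 < server-9 < server-6.
So server-17 < server-6; server-17 is the lower of the two.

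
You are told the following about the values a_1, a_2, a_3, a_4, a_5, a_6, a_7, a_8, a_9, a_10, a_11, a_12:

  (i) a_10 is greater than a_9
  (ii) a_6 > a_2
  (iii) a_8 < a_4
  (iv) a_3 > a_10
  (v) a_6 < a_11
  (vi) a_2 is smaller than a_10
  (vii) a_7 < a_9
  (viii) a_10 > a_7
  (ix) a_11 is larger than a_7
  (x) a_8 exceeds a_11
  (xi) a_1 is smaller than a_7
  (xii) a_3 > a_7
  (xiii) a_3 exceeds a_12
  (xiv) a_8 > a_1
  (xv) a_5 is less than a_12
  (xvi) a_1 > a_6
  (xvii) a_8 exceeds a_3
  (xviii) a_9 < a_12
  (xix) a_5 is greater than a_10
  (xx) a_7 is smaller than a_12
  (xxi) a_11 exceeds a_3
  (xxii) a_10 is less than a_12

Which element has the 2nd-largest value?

Piecing the relations together gives one ordering: a_2 < a_6 < a_1 < a_7 < a_9 < a_10 < a_5 < a_12 < a_3 < a_11 < a_8 < a_4.
The 2nd largest is a_8.

a_8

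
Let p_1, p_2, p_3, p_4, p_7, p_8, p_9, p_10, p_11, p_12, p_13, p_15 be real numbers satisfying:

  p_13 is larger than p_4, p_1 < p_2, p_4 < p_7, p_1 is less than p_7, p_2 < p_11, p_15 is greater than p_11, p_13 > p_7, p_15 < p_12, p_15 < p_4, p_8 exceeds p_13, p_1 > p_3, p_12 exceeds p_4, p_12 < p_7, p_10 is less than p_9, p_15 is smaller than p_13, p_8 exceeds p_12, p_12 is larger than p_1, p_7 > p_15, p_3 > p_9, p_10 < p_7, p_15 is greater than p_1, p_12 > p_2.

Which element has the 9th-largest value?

p_1

Piecing the relations together gives one ordering: p_10 < p_9 < p_3 < p_1 < p_2 < p_11 < p_15 < p_4 < p_12 < p_7 < p_13 < p_8.
Counting 9 from the largest end gives p_1.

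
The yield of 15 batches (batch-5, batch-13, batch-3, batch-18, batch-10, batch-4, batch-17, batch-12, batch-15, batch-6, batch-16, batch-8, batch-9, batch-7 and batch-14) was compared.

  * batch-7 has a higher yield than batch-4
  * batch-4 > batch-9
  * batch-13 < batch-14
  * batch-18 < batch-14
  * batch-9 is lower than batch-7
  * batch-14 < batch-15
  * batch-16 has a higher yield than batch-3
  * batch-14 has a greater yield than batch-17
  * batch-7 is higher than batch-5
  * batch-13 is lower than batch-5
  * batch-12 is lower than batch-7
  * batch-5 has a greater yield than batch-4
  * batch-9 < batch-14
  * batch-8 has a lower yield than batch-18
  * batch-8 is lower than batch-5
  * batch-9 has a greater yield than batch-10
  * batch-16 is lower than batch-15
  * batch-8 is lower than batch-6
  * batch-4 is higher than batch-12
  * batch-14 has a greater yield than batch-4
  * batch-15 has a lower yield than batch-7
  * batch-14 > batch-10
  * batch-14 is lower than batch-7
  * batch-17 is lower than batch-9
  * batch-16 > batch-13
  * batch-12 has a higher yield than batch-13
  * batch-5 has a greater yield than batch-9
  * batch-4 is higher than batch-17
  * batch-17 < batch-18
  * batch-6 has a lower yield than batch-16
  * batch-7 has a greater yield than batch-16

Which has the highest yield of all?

batch-7

batch-17 is not greatest since batch-17 < batch-18; batch-8 is not greatest since batch-8 < batch-18; batch-13 is not greatest since batch-13 < batch-14; batch-10 is not greatest since batch-10 < batch-9; batch-6 is not greatest since batch-6 < batch-16; batch-18 is not greatest since batch-18 < batch-14; batch-9 is not greatest since batch-9 < batch-14; batch-3 is not greatest since batch-3 < batch-16; batch-16 is not greatest since batch-16 < batch-15; batch-12 is not greatest since batch-12 < batch-7; batch-4 is not greatest since batch-4 < batch-14; batch-14 is not greatest since batch-14 < batch-7; batch-15 is not greatest since batch-15 < batch-7; batch-5 is not greatest since batch-5 < batch-7.
Only batch-7 has nothing above it, so batch-7 is the highest yield.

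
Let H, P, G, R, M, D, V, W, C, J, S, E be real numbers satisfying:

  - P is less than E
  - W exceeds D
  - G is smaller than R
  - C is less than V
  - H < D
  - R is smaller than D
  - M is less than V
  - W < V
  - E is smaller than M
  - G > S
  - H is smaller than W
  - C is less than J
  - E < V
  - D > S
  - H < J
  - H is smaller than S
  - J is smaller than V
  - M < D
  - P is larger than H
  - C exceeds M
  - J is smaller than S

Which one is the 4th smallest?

M

Piecing the relations together gives one ordering: H < P < E < M < C < J < S < G < R < D < W < V.
The 4th smallest is M.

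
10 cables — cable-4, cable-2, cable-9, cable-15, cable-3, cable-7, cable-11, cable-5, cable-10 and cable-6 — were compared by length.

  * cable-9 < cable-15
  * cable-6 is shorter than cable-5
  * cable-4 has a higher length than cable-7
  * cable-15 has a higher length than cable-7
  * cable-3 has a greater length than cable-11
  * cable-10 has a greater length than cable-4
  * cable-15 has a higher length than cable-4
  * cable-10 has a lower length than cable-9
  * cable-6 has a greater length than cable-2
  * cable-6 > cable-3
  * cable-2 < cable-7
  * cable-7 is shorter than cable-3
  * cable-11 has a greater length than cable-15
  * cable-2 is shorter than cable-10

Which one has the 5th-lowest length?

cable-9

Piecing the relations together gives one ordering: cable-2 < cable-7 < cable-4 < cable-10 < cable-9 < cable-15 < cable-11 < cable-3 < cable-6 < cable-5.
Counting 5 from the smallest end gives cable-9.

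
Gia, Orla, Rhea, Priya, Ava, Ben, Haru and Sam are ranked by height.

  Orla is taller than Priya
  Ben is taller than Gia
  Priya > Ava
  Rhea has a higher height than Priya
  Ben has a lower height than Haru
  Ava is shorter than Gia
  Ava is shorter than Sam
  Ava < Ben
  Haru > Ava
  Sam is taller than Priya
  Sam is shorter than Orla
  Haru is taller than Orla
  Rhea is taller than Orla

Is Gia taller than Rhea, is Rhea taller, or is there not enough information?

Following every chain through Gia: above Gia we get Ben, Haru; below Gia we get Ava.
Rhea is not reached, and no chain runs the other way from Rhea to Gia.
So the given relations leave the order of Gia and Rhea undetermined.

undetermined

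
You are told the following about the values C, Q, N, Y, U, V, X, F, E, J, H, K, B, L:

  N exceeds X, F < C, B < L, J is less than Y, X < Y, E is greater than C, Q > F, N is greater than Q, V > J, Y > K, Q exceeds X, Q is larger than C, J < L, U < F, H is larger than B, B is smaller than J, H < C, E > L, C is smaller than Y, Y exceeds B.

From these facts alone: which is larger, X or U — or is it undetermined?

undetermined

Following every chain through U: above U we get F, C, Y, Q, E, N.
X is not reached, and no chain runs the other way from X to U.
So the given relations leave the order of U and X undetermined.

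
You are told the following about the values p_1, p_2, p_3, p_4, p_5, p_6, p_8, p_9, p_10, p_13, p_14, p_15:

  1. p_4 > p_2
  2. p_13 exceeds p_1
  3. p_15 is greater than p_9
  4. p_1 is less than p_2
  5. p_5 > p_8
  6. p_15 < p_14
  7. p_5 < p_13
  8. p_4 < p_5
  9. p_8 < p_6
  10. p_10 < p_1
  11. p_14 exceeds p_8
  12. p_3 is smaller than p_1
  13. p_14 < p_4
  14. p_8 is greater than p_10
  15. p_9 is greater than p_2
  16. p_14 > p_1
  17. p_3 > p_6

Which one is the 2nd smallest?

Chaining the given pairs: p_10 < p_8 < p_6 < p_3 < p_1 < p_2 < p_9 < p_15 < p_14 < p_4 < p_5 < p_13.
Counting 2 from the smallest end gives p_8.

p_8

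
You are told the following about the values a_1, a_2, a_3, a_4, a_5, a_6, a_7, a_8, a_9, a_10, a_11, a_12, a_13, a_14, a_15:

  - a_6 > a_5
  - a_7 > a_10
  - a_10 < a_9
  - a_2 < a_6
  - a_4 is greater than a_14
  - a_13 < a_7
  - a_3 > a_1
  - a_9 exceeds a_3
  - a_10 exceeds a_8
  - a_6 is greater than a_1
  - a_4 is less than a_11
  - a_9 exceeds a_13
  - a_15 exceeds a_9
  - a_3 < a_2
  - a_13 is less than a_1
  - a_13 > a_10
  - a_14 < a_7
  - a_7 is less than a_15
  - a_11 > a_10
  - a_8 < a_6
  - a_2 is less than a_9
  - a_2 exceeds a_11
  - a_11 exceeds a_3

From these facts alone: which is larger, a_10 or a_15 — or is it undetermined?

a_15

a_10 < a_13 < a_1 < a_3 < a_11 < a_2 < a_9 < a_15, by transitivity through a_13, a_1, a_3, a_11, a_2, a_9.
So a_15 is larger.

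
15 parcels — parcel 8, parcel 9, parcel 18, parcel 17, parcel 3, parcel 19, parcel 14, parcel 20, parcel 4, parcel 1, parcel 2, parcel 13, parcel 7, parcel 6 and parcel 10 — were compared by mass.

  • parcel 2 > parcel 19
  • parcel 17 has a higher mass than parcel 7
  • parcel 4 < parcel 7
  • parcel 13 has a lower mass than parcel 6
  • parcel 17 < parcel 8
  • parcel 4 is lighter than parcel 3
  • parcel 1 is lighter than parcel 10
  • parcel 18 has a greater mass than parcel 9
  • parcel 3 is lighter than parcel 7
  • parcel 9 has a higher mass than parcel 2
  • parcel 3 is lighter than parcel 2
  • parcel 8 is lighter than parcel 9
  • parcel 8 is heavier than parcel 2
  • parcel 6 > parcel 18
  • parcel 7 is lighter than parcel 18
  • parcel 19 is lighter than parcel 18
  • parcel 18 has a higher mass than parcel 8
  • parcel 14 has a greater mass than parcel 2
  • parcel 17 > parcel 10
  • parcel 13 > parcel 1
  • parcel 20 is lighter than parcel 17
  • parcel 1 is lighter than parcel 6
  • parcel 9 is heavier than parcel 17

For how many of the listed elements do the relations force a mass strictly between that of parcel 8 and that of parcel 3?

3

Chaining upward from parcel 3 reaches: parcel 7, parcel 17, parcel 2, parcel 14, parcel 9, parcel 18, parcel 6.
Chaining downward from parcel 8 reaches: parcel 4, parcel 20, parcel 1, parcel 19, parcel 7, parcel 10, parcel 17, parcel 2.
Strictly between parcel 3 and parcel 8 are those in both lists: parcel 7, parcel 17, parcel 2 — 3 elements.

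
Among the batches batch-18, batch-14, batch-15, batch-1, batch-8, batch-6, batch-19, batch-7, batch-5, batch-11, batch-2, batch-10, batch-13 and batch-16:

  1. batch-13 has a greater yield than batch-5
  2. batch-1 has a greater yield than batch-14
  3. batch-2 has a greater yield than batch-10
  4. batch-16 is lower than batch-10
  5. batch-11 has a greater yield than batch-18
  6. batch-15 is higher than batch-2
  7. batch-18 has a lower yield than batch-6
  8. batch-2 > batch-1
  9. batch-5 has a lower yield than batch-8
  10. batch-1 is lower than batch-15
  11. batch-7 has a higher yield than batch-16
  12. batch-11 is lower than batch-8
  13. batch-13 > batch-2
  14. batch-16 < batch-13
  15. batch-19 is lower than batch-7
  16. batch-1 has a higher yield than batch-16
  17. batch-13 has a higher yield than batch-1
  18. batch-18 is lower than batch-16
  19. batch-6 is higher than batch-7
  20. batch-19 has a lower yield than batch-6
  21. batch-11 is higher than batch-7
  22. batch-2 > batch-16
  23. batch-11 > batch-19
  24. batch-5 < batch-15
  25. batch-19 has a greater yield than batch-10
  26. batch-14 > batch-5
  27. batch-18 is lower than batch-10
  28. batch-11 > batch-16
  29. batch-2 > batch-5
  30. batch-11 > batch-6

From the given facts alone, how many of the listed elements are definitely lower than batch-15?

Directly below batch-15: batch-5, batch-1, batch-2.
One step further: batch-16, batch-10, batch-14 (6 so far).
One step further: batch-18 (7 so far).
Nothing else is reachable below batch-15; 7 in all.

7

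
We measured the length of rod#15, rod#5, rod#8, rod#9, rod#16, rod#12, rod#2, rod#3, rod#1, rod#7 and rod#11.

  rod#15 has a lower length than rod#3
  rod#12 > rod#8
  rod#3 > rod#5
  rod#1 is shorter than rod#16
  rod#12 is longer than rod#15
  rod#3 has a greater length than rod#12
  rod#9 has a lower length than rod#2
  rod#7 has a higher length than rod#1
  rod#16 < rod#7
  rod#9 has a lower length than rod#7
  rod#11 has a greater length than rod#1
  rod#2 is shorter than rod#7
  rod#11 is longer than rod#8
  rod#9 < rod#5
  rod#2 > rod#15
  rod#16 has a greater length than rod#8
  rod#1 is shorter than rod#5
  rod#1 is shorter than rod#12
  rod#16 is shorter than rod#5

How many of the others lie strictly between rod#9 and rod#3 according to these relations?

The relations place rod#9 below rod#3. An element lies strictly between them when it is forced above rod#9 and also forced below rod#3.
Above rod#9: {rod#5, rod#2, rod#7}. Below rod#3: {rod#1, rod#8, rod#16, rod#15, rod#5, rod#12}.
Intersection: {rod#5} — 1.

1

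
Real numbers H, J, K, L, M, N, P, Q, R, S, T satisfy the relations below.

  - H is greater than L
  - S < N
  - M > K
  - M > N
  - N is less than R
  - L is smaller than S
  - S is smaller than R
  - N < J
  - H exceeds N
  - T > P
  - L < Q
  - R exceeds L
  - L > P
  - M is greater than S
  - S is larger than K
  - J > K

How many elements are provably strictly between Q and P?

1

Chaining upward from P reaches: L, S, N, H, J, T, R, M.
Chaining downward from Q reaches: L.
Strictly between P and Q are those in both lists: L — 1 element.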